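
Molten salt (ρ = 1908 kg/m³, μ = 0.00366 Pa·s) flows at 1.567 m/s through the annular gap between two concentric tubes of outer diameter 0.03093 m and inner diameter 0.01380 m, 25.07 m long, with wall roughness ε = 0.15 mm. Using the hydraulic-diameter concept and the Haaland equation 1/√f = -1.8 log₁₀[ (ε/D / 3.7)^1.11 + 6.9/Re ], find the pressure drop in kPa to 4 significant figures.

Hydraulic diameter D_h = 4A/P = D_o - D_i = 0.03093 - 0.0138 = 0.01713 m.
Re = ρVD_h/μ = 1908·1.567·0.01713/0.00366 = 1.399e+04.
ε/D_h = 0.00015/0.01713 = 0.00876; Haaland gives 1/√f = -1.8 log₁₀[0.00122+0.000493] = 4.981, so f = 0.04031.
ΔP = f(L/D_h)(ρV²/2) = 0.04031·25.07/0.01713·2343 = 1.382e+05 Pa.
ΔP = 138.2 kPa.

ΔP ≈ 138.2 kPa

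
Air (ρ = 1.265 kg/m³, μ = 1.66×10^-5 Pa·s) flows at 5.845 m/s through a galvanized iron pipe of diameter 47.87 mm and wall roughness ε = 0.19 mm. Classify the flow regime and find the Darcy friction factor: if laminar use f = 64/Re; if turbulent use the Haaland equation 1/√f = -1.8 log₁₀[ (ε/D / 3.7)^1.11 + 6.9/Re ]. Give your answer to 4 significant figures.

Re = ρVD/μ = 1.265·5.845·0.04787/1.66e-05 = 2.132e+04.
Re > 4000 → turbulent. ε/D = 0.00019/0.04787 = 0.00397; Haaland: 1/√f = -1.8 log₁₀[0.000506 + 0.000324] = 5.546, so f = 0.03251.

f ≈ 0.03251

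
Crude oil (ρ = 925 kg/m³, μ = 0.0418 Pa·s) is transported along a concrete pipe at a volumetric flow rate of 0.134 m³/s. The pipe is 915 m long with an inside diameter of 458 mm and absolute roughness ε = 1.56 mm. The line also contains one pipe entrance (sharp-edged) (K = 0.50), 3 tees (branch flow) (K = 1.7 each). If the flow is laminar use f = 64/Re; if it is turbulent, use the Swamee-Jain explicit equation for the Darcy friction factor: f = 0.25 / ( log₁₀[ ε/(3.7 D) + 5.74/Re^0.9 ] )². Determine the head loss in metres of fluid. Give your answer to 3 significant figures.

h_f ≈ 2.72 m

Cross-sectional area A = πD²/4 = π(0.458)²/4 = 0.1647 m²; mean velocity V = Q/A = 0.134/0.1647 = 0.8134 m/s.
Reynolds number Re = ρVD/μ = 925 · 0.8134 · 0.458 / 0.0418 = 8244.
Re > 4000 → turbulent. Relative roughness ε/D = 0.00156/0.458 = 0.00341. Swamee-Jain: f = 0.25/(log₁₀[0.00341/3.7 + 5.74/8244^0.9])² = 0.25/(log₁₀[0.000921 + 0.00172])² = 0.25/(-2.579)² = 0.03759.
Total minor-loss coefficient ΣK = 1·0.5 + 3·1.7 = 5.6.
ΔP = [f·L/D + ΣK]·(ρV²/2) = [0.03759·915/0.458 + 5.6]·(925·0.8134²/2) = [75.09 + 5.6]·306 = 2.469e+04 Pa.
Head loss h_f = ΔP/(ρg) = 2.469e+04/(925·9.81) = 2.72 m.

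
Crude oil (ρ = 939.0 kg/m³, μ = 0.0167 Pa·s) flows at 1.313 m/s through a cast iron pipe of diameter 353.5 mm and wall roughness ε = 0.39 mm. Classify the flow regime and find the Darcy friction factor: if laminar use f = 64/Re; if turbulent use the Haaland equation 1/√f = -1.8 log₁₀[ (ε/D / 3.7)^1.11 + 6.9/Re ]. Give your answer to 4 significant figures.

Re = ρVD/μ = 939·1.313·0.3535/0.0167 = 2.61e+04.
Re > 4000 → turbulent. ε/D = 0.00039/0.3535 = 0.0011; Haaland: 1/√f = -1.8 log₁₀[0.000122 + 0.000264] = 6.143, so f = 0.0265.

f ≈ 0.02650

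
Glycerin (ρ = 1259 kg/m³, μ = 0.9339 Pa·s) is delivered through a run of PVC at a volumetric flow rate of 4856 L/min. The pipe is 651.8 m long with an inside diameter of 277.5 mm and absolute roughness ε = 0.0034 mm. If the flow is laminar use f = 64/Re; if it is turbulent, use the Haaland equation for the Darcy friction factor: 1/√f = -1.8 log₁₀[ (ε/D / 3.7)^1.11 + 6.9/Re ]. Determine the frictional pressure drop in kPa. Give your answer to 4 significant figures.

ΔP ≈ 338.5 kPa

Q = 4856 L/min = 4856/60000 = 0.08093 m³/s.
Cross-sectional area A = πD²/4 = π(0.2775)²/4 = 0.06048 m²; mean velocity V = Q/A = 0.08093/0.06048 = 1.338 m/s.
Reynolds number Re = ρVD/μ = 1259 · 1.338 · 0.2775 / 0.934 = 500.6.
Re < 2300 → laminar flow, so f = 64/Re = 64/500.6 = 0.1278 (the turbulent correlation is not needed).
Darcy-Weisbach: ΔP = f(L/D)(ρV²/2) = 0.1278·(651.8/0.2775)·(1259·1.338²/2) = 0.1278·2349·1127 = 3.385e+05 Pa.
ΔP = 3.385e+05 Pa = 338.5 kPa.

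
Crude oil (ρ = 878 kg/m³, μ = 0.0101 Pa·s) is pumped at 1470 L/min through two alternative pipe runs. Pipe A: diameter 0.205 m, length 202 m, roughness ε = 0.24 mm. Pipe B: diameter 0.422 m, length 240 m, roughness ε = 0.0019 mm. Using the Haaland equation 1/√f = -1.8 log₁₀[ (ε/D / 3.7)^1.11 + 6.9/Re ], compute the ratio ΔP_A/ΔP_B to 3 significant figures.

ΔP_A/ΔP_B ≈ 27.0

Pipe A: V = Q/A = 0.0245/0.03301 = 0.7423 m/s; Re = 1.323e+04; ε/D = 0.00117; Haaland → f = 0.03041; ΔP_A = f(L/D)(ρV²/2) = 7248 Pa.
Pipe B: V = Q/A = 0.0245/0.1399 = 0.1752 m/s; Re = 6426; ε/D = 4.5e-06; Haaland → f = 0.03501; ΔP_B = f(L/D)(ρV²/2) = 268.2 Pa.
ΔP_A/ΔP_B = 7248/268.2 = 27.0.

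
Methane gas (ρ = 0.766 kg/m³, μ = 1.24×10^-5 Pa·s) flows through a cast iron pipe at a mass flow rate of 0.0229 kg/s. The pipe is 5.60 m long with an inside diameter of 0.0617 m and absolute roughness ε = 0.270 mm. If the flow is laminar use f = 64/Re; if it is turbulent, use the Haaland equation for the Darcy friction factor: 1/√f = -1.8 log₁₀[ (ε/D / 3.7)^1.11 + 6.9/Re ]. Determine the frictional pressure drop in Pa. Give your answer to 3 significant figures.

ΔP ≈ 110 Pa

A = πD²/4 = π(0.0617)²/4 = 0.00299 m²; mean velocity V = ṁ/(ρA) = 0.0229/(0.766 · 0.00299) = 9.999 m/s.
Reynolds number Re = ρVD/μ = 0.766 · 9.999 · 0.0617 / 1.24e-05 = 3.811e+04.
Re > 4000 → turbulent. Relative roughness ε/D = 0.00027/0.0617 = 0.00438. Haaland: 1/√f = -1.8 log₁₀[(0.00438/3.7)^1.11 + 6.9/3.811e+04] = -1.8 log₁₀[0.000563 + 0.000181] = 5.631, so f = 0.03154.
Darcy-Weisbach: ΔP = f(L/D)(ρV²/2) = 0.03154·(5.6/0.0617)·(0.766·9.999²/2) = 0.03154·90.76·38.29 = 109.6 Pa.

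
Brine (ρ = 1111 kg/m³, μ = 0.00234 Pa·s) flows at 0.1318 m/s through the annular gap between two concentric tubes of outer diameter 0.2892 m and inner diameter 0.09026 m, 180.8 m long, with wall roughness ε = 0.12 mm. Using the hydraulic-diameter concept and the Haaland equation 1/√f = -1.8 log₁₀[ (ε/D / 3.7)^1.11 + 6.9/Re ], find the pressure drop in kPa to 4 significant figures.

ΔP ≈ 0.2627 kPa

Hydraulic diameter D_h = 4A/P = D_o - D_i = 0.2892 - 0.09026 = 0.1989 m.
Re = ρVD_h/μ = 1111·0.1318·0.1989/0.00234 = 1.245e+04.
ε/D_h = 0.00012/0.1989 = 0.000603; Haaland gives 1/√f = -1.8 log₁₀[6.25e-05+0.000554] = 5.778, so f = 0.02995.
ΔP = f(L/D_h)(ρV²/2) = 0.02995·180.8/0.1989·9.65 = 262.7 Pa.
ΔP = 0.2627 kPa.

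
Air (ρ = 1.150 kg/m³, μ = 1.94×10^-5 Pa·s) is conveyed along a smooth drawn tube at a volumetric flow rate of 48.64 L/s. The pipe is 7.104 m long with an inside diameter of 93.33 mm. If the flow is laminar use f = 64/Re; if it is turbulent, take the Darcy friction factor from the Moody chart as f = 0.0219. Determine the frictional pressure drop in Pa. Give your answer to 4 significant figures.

ΔP ≈ 48.45 Pa

Q = 48.64 L/s = 48.64/1000 = 0.04864 m³/s.
Cross-sectional area A = πD²/4 = π(0.09333)²/4 = 0.006841 m²; mean velocity V = Q/A = 0.04864/0.006841 = 7.11 m/s.
Reynolds number Re = ρVD/μ = 1.15 · 7.11 · 0.09333 / 1.94e-05 = 3.933e+04.
Re > 4000 → turbulent; use the Moody-chart value f = 0.0219.
Darcy-Weisbach: ΔP = f(L/D)(ρV²/2) = 0.0219·(7.104/0.09333)·(1.15·7.11²/2) = 0.0219·76.12·29.07 = 48.45 Pa.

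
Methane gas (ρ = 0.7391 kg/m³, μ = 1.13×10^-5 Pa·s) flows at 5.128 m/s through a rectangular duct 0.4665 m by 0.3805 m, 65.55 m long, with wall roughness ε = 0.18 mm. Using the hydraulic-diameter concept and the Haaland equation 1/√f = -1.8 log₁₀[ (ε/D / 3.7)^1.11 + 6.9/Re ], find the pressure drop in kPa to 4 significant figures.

ΔP ≈ 0.02879 kPa

Hydraulic diameter D_h = 4A/P = 4·(0.4665·0.3805)/(2·(0.4665+0.3805)) = 0.71/1.694 = 0.4191 m.
Re = ρVD_h/μ = 0.7391·5.128·0.4191/1.13e-05 = 1.406e+05.
ε/D_h = 0.00018/0.4191 = 0.000429; Haaland gives 1/√f = -1.8 log₁₀[4.28e-05+4.91e-05] = 7.266, so f = 0.01894.
ΔP = f(L/D_h)(ρV²/2) = 0.01894·65.55/0.4191·9.718 = 28.79 Pa.
ΔP = 0.02879 kPa.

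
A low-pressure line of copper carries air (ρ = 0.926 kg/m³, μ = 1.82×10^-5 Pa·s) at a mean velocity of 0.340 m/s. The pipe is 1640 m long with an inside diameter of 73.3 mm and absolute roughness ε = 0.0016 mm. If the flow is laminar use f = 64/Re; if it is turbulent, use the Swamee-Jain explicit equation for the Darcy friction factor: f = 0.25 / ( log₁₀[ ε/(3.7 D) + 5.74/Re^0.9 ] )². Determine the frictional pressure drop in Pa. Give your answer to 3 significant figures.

ΔP ≈ 60.4 Pa

Reynolds number Re = ρVD/μ = 0.926 · 0.34 · 0.0733 / 1.82e-05 = 1268.
Re < 2300 → laminar flow, so f = 64/Re = 64/1268 = 0.05047 (the turbulent correlation is not needed).
Darcy-Weisbach: ΔP = f(L/D)(ρV²/2) = 0.05047·(1640/0.0733)·(0.926·0.34²/2) = 0.05047·2.237e+04·0.05352 = 60.44 Pa.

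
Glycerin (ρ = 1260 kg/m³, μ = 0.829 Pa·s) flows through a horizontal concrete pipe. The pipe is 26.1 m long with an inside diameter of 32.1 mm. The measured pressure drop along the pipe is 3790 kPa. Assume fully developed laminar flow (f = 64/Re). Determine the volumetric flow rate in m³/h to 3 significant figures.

Q ≈ 16.4 m³/h

For laminar flow, f = 64/Re with Re = ρVD/μ, so Darcy-Weisbach reduces to ΔP = 32μLV/D². Solving for V: V = ΔP·D²/(32μL) = 3.79e+06·(0.0321)²/(32·0.829·26.1) = 5.64 m/s.
Check: Re = ρVD/μ = 1260·5.64·0.0321/0.829 = 275.2 < 2300, so the laminar assumption holds.
Q = V·A = 5.64·(π/4·0.0321²) = 0.004565 m³/s = 16.4 m³/h.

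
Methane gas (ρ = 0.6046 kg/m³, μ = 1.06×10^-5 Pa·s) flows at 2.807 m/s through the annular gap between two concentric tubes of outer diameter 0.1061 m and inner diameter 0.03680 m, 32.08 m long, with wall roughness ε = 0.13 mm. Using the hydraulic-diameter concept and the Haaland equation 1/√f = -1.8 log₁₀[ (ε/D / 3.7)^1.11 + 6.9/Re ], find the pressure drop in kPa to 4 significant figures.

ΔP ≈ 0.03600 kPa

Hydraulic diameter D_h = 4A/P = D_o - D_i = 0.1061 - 0.0368 = 0.0693 m.
Re = ρVD_h/μ = 0.6046·2.807·0.0693/1.06e-05 = 1.11e+04.
ε/D_h = 0.00013/0.0693 = 0.00188; Haaland gives 1/√f = -1.8 log₁₀[0.00022+0.000622] = 5.534, so f = 0.03265.
ΔP = f(L/D_h)(ρV²/2) = 0.03265·32.08/0.0693·2.382 = 36 Pa.
ΔP = 0.03600 kPa.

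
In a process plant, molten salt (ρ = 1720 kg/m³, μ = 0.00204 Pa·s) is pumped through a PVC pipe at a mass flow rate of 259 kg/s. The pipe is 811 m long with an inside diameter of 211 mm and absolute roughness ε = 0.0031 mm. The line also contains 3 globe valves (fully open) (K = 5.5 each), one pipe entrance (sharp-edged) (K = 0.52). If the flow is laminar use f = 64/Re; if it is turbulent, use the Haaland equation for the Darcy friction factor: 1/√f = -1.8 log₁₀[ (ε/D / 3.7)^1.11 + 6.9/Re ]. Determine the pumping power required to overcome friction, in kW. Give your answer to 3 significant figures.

A = πD²/4 = π(0.211)²/4 = 0.03497 m²; mean velocity V = ṁ/(ρA) = 259/(1720 · 0.03497) = 4.306 m/s.
Reynolds number Re = ρVD/μ = 1720 · 4.306 · 0.211 / 0.00204 = 7.661e+05.
Re > 4000 → turbulent. Relative roughness ε/D = 3.1e-06/0.211 = 1.47e-05. Haaland: 1/√f = -1.8 log₁₀[(1.47e-05/3.7)^1.11 + 6.9/7.661e+05] = -1.8 log₁₀[1.01e-06 + 9.01e-06] = 8.999, so f = 0.01235.
Total minor-loss coefficient ΣK = 3·5.5 + 1·0.52 = 17.
ΔP = [f·L/D + ΣK]·(ρV²/2) = [0.01235·811/0.211 + 17]·(1720·4.306²/2) = [47.47 + 17]·1.595e+04 = 1.028e+06 Pa.
Q = ṁ/ρ = 259/1720 = 0.1506 m³/s.
Pumping power P = QΔP = 0.1506·1.028e+06 = 154900 W = 155 kW.

P ≈ 155 kW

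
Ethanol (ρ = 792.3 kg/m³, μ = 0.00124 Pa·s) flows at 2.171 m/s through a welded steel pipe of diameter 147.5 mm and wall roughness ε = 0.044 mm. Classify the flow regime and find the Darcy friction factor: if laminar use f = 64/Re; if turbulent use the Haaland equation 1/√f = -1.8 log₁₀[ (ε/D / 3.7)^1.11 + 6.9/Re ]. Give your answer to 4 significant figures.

f ≈ 0.01745

Re = ρVD/μ = 792.3·2.171·0.1475/0.00124 = 2.046e+05.
Re > 4000 → turbulent. ε/D = 4.4e-05/0.1475 = 0.000298; Haaland: 1/√f = -1.8 log₁₀[2.86e-05 + 3.37e-05] = 7.57, so f = 0.01745.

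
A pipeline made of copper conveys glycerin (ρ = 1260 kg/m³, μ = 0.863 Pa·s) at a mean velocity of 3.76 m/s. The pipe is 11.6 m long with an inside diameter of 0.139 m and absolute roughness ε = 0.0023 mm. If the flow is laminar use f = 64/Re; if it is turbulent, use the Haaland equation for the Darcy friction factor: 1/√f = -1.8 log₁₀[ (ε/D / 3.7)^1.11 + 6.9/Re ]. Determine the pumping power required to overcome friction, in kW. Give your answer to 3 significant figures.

Reynolds number Re = ρVD/μ = 1260 · 3.76 · 0.139 / 0.863 = 763.1.
Re < 2300 → laminar flow, so f = 64/Re = 64/763.1 = 0.08387 (the turbulent correlation is not needed).
Darcy-Weisbach: ΔP = f(L/D)(ρV²/2) = 0.08387·(11.6/0.139)·(1260·3.76²/2) = 0.08387·83.45·8907 = 6.234e+04 Pa.
Q = V·A = 3.76·0.01517 = 0.05706 m³/s.
Pumping power P = QΔP = 0.05706·6.234e+04 = 3557 W = 3.56 kW.

P ≈ 3.56 kW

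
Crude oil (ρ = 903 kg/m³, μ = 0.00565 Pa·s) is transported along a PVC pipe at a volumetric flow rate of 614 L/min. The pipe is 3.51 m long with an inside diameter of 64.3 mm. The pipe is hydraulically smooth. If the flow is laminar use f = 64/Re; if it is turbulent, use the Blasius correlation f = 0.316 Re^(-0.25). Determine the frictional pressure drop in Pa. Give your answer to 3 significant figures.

Q = 614 L/min = 614/60000 = 0.01023 m³/s.
Cross-sectional area A = πD²/4 = π(0.0643)²/4 = 0.003247 m²; mean velocity V = Q/A = 0.01023/0.003247 = 3.151 m/s.
Reynolds number Re = ρVD/μ = 903 · 3.151 · 0.0643 / 0.00565 = 3.239e+04.
Re > 4000 → turbulent. Smooth-pipe (Blasius): f = 0.316 Re^(-0.25) = 0.316/(3.239e+04)^0.25 = 0.02356.
Darcy-Weisbach: ΔP = f(L/D)(ρV²/2) = 0.02356·(3.51/0.0643)·(903·3.151²/2) = 0.02356·54.59·4484 = 5766 Pa.

ΔP ≈ 5770 Pa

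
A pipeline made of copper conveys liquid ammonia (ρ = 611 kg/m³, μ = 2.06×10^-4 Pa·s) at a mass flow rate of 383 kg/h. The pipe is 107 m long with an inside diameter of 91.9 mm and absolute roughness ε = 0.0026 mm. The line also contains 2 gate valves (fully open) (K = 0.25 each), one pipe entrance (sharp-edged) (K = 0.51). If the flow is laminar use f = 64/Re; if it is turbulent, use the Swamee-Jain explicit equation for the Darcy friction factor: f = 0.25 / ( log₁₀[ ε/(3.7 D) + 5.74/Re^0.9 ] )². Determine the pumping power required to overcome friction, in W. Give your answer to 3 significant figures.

P ≈ 0.00149 W

ṁ = 383 kg/h = 383/3600 = 0.1064 kg/s.
A = πD²/4 = π(0.0919)²/4 = 0.006633 m²; mean velocity V = ṁ/(ρA) = 0.1064/(611 · 0.006633) = 0.02625 m/s.
Reynolds number Re = ρVD/μ = 611 · 0.02625 · 0.0919 / 0.000206 = 7155.
Re > 4000 → turbulent. Relative roughness ε/D = 2.6e-06/0.0919 = 2.83e-05. Swamee-Jain: f = 0.25/(log₁₀[2.83e-05/3.7 + 5.74/7155^0.9])² = 0.25/(log₁₀[7.65e-06 + 0.00195])² = 0.25/(-2.709)² = 0.03408.
Total minor-loss coefficient ΣK = 2·0.25 + 1·0.51 = 1.01.
ΔP = [f·L/D + ΣK]·(ρV²/2) = [0.03408·107/0.0919 + 1.01]·(611·0.02625²/2) = [39.68 + 1.01]·0.2105 = 8.565 Pa.
Q = ṁ/ρ = 0.1064/611 = 0.0001741 m³/s.
Pumping power P = QΔP = 0.0001741·8.565 = 0.001491 W = 0.00149 W.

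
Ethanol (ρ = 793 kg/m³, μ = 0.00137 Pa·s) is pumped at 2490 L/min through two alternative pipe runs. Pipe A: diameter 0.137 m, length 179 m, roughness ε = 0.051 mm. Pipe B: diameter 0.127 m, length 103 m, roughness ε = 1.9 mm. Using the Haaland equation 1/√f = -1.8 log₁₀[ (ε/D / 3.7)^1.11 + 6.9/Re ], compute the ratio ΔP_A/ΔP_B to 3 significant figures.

Pipe A: V = Q/A = 0.0415/0.01474 = 2.815 m/s; Re = 2.232e+05; ε/D = 0.000372; Haaland → f = 0.01774; ΔP_A = f(L/D)(ρV²/2) = 7.284e+04 Pa.
Pipe B: V = Q/A = 0.0415/0.01267 = 3.276 m/s; Re = 2.408e+05; ε/D = 0.015; Haaland → f = 0.04392; ΔP_B = f(L/D)(ρV²/2) = 1.516e+05 Pa.
ΔP_A/ΔP_B = 7.284e+04/1.516e+05 = 0.481.

ΔP_A/ΔP_B ≈ 0.481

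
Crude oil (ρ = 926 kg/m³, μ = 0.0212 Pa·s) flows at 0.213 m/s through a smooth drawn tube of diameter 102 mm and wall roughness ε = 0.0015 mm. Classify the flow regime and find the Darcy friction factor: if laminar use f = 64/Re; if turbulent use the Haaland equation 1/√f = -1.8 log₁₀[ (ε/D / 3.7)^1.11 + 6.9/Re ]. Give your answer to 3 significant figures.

f ≈ 0.0674

Re = ρVD/μ = 926·0.213·0.102/0.0212 = 949.
Re < 2300 → laminar, so f = 64/Re = 0.06744 (roughness is irrelevant in laminar flow).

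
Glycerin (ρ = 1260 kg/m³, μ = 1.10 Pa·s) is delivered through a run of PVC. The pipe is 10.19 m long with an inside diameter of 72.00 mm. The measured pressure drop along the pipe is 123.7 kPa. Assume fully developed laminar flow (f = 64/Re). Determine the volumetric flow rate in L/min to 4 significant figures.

For laminar flow, f = 64/Re with Re = ρVD/μ, so Darcy-Weisbach reduces to ΔP = 32μLV/D². Solving for V: V = ΔP·D²/(32μL) = 1.237e+05·(0.072)²/(32·1.1·10.19) = 1.788 m/s.
Check: Re = ρVD/μ = 1260·1.788·0.072/1.1 = 147.4 < 2300, so the laminar assumption holds.
Q = V·A = 1.788·(π/4·0.072²) = 0.007279 m³/s = 436.7 L/min.

Q ≈ 436.7 L/min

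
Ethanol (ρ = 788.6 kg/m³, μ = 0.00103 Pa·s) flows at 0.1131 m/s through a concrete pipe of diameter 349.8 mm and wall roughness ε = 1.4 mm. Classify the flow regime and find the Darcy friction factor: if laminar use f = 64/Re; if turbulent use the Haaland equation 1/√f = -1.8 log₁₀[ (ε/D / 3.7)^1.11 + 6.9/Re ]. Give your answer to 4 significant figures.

f ≈ 0.03147

Re = ρVD/μ = 788.6·0.1131·0.3498/0.00103 = 3.029e+04.
Re > 4000 → turbulent. ε/D = 0.0014/0.3498 = 0.004; Haaland: 1/√f = -1.8 log₁₀[0.00051 + 0.000228] = 5.637, so f = 0.03147.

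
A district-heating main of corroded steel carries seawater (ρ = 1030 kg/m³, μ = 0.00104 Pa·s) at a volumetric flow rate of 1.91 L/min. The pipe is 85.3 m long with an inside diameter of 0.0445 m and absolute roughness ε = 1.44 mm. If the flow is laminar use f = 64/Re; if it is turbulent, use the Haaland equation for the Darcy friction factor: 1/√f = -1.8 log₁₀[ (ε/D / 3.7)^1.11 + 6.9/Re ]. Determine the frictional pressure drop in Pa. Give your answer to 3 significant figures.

Q = 1.91 L/min = 1.91/60000 = 3.183e-05 m³/s.
Cross-sectional area A = πD²/4 = π(0.0445)²/4 = 0.001555 m²; mean velocity V = Q/A = 3.183e-05/0.001555 = 0.02047 m/s.
Reynolds number Re = ρVD/μ = 1030 · 0.02047 · 0.0445 / 0.00104 = 902.1.
Re < 2300 → laminar flow, so f = 64/Re = 64/902.1 = 0.07095 (the turbulent correlation is not needed).
Darcy-Weisbach: ΔP = f(L/D)(ρV²/2) = 0.07095·(85.3/0.0445)·(1030·0.02047²/2) = 0.07095·1917·0.2158 = 29.34 Pa.

ΔP ≈ 29.3 Pa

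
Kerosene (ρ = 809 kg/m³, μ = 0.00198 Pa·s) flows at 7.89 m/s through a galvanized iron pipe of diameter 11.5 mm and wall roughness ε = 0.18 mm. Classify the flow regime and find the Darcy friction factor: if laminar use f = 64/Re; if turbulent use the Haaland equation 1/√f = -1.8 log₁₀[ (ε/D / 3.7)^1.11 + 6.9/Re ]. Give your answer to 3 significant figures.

f ≈ 0.0456

Re = ρVD/μ = 809·7.89·0.0115/0.00198 = 3.707e+04.
Re > 4000 → turbulent. ε/D = 0.00018/0.0115 = 0.0157; Haaland: 1/√f = -1.8 log₁₀[0.00232 + 0.000186] = 4.682, so f = 0.04562.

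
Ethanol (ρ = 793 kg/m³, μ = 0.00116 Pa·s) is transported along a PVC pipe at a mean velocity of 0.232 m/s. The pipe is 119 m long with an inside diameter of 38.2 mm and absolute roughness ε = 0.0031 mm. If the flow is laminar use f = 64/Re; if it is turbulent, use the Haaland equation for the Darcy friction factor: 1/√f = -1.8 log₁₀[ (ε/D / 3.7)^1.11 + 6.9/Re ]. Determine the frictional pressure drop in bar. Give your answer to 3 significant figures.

Reynolds number Re = ρVD/μ = 793 · 0.232 · 0.0382 / 0.00116 = 6059.
Re > 4000 → turbulent. Relative roughness ε/D = 3.1e-06/0.0382 = 8.12e-05. Haaland: 1/√f = -1.8 log₁₀[(8.12e-05/3.7)^1.11 + 6.9/6059] = -1.8 log₁₀[6.74e-06 + 0.00114] = 5.294, so f = 0.03568.
Darcy-Weisbach: ΔP = f(L/D)(ρV²/2) = 0.03568·(119/0.0382)·(793·0.232²/2) = 0.03568·3115·21.34 = 2372 Pa.
ΔP = 2372 Pa = 0.0237 bar.

ΔP ≈ 0.0237 bar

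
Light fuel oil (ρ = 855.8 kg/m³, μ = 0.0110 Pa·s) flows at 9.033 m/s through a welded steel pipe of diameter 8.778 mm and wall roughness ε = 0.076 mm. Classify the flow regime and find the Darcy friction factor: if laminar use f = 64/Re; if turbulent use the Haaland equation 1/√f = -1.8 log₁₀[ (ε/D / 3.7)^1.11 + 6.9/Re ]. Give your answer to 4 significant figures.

Re = ρVD/μ = 855.8·9.033·0.008778/0.011 = 6169.
Re > 4000 → turbulent. ε/D = 7.6e-05/0.008778 = 0.00866; Haaland: 1/√f = -1.8 log₁₀[0.0012 + 0.00112] = 4.742, so f = 0.04447.

f ≈ 0.04447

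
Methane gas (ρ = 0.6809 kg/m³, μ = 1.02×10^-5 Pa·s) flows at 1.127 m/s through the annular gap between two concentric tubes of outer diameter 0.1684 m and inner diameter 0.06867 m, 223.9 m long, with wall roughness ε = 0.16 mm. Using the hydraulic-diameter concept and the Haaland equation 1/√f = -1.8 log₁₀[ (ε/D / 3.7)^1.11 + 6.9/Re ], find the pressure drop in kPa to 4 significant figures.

ΔP ≈ 0.03427 kPa

Hydraulic diameter D_h = 4A/P = D_o - D_i = 0.1684 - 0.06867 = 0.09973 m.
Re = ρVD_h/μ = 0.6809·1.127·0.09973/1.02e-05 = 7503.
ε/D_h = 0.00016/0.09973 = 0.0016; Haaland gives 1/√f = -1.8 log₁₀[0.000185+0.00092] = 5.322, so f = 0.0353.
ΔP = f(L/D_h)(ρV²/2) = 0.0353·223.9/0.09973·0.4324 = 34.27 Pa.
ΔP = 0.03427 kPa.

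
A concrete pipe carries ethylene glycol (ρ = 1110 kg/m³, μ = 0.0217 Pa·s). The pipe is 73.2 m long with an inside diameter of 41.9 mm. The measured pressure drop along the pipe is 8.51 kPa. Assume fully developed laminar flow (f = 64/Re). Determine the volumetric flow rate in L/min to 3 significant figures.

Q ≈ 24.3 L/min

For laminar flow, f = 64/Re with Re = ρVD/μ, so Darcy-Weisbach reduces to ΔP = 32μLV/D². Solving for V: V = ΔP·D²/(32μL) = 8510·(0.0419)²/(32·0.0217·73.2) = 0.2939 m/s.
Check: Re = ρVD/μ = 1110·0.2939·0.0419/0.0217 = 630 < 2300, so the laminar assumption holds.
Q = V·A = 0.2939·(π/4·0.0419²) = 0.0004053 m³/s = 24.3 L/min.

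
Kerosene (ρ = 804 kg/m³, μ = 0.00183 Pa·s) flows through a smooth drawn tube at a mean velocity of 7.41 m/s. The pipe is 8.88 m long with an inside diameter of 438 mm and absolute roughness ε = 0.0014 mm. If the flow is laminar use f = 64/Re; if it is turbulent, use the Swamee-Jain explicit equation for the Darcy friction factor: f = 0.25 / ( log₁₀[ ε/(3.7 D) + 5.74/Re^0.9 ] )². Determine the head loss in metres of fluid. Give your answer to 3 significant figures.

h_f ≈ 0.627 m

Reynolds number Re = ρVD/μ = 804 · 7.41 · 0.438 / 0.00183 = 1.426e+06.
Re > 4000 → turbulent. Relative roughness ε/D = 1.4e-06/0.438 = 3.2e-06. Swamee-Jain: f = 0.25/(log₁₀[3.2e-06/3.7 + 5.74/1.426e+06^0.9])² = 0.25/(log₁₀[8.64e-07 + 1.66e-05])² = 0.25/(-4.758)² = 0.01104.
Darcy-Weisbach: ΔP = f(L/D)(ρV²/2) = 0.01104·(8.88/0.438)·(804·7.41²/2) = 0.01104·20.27·2.207e+04 = 4942 Pa.
Head loss h_f = ΔP/(ρg) = 4942/(804·9.81) = 0.627 m.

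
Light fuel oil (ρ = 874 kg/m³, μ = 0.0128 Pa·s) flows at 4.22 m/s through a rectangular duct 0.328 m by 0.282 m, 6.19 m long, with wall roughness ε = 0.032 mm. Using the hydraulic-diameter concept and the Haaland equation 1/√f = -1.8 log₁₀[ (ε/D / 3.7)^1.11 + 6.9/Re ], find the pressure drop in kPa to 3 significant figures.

Hydraulic diameter D_h = 4A/P = 4·(0.328·0.282)/(2·(0.328+0.282)) = 0.37/1.22 = 0.3033 m.
Re = ρVD_h/μ = 874·4.22·0.3033/0.0128 = 8.739e+04.
ε/D_h = 3.2e-05/0.3033 = 0.000106; Haaland gives 1/√f = -1.8 log₁₀[9.02e-06+7.9e-05] = 7.3, so f = 0.01876.
ΔP = f(L/D_h)(ρV²/2) = 0.01876·6.19/0.3033·7782 = 2981 Pa.
ΔP = 2.98 kPa.

ΔP ≈ 2.98 kPa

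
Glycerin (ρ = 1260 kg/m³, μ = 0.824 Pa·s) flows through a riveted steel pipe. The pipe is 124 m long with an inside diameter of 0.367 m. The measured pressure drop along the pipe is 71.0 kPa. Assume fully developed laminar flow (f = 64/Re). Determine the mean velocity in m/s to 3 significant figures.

For laminar flow, f = 64/Re with Re = ρVD/μ, so Darcy-Weisbach reduces to ΔP = 32μLV/D². Solving for V: V = ΔP·D²/(32μL) = 7.1e+04·(0.367)²/(32·0.824·124) = 2.925 m/s.
Check: Re = ρVD/μ = 1260·2.925·0.367/0.824 = 1641 < 2300, so the laminar assumption holds.

V ≈ 2.92 m/s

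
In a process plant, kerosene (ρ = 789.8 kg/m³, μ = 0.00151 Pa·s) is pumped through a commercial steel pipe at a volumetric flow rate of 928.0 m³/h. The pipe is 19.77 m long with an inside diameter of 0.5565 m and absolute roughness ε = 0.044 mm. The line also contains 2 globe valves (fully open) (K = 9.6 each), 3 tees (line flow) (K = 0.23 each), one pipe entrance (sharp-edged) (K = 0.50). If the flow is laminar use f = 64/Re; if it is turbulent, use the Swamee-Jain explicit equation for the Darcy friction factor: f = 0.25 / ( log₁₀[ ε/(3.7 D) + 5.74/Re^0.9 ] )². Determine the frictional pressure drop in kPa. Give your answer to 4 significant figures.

ΔP ≈ 9.283 kPa

Q = 928.0 m³/h = 928.0/3600 = 0.2578 m³/s.
Cross-sectional area A = πD²/4 = π(0.5565)²/4 = 0.2432 m²; mean velocity V = Q/A = 0.2578/0.2432 = 1.06 m/s.
Reynolds number Re = ρVD/μ = 789.8 · 1.06 · 0.5565 / 0.00151 = 3.085e+05.
Re > 4000 → turbulent. Relative roughness ε/D = 4.4e-05/0.5565 = 7.91e-05. Swamee-Jain: f = 0.25/(log₁₀[7.91e-05/3.7 + 5.74/3.085e+05^0.9])² = 0.25/(log₁₀[2.14e-05 + 6.59e-05])² = 0.25/(-4.059)² = 0.01517.
Total minor-loss coefficient ΣK = 2·9.6 + 3·0.23 + 1·0.5 = 20.4.
ΔP = [f·L/D + ΣK]·(ρV²/2) = [0.01517·19.77/0.5565 + 20.4]·(789.8·1.06²/2) = [0.539 + 20.4]·443.5 = 9283 Pa.
ΔP = 9283 Pa = 9.283 kPa.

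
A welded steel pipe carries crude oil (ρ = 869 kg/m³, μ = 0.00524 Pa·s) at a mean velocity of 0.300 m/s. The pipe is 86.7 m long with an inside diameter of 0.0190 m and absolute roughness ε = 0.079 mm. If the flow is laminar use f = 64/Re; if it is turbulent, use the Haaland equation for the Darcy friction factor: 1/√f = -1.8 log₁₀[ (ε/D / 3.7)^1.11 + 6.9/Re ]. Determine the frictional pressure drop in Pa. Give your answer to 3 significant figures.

ΔP ≈ 12100 Pa

Reynolds number Re = ρVD/μ = 869 · 0.3 · 0.019 / 0.00524 = 945.3.
Re < 2300 → laminar flow, so f = 64/Re = 64/945.3 = 0.0677 (the turbulent correlation is not needed).
Darcy-Weisbach: ΔP = f(L/D)(ρV²/2) = 0.0677·(86.7/0.019)·(869·0.3²/2) = 0.0677·4563·39.1 = 1.208e+04 Pa.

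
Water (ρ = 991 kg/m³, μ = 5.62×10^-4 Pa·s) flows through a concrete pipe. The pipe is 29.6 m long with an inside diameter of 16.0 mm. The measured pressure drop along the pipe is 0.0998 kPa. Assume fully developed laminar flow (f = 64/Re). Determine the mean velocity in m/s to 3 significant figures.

For laminar flow, f = 64/Re with Re = ρVD/μ, so Darcy-Weisbach reduces to ΔP = 32μLV/D². Solving for V: V = ΔP·D²/(32μL) = 99.8·(0.016)²/(32·0.000562·29.6) = 0.04799 m/s.
Check: Re = ρVD/μ = 991·0.04799·0.016/0.000562 = 1354 < 2300, so the laminar assumption holds.

V ≈ 0.0480 m/s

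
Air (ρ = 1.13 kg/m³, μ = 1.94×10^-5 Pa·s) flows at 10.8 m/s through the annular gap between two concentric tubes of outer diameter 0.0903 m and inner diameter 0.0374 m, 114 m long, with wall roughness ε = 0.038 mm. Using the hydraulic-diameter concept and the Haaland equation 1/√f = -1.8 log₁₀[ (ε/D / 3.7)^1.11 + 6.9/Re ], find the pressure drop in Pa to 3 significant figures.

Hydraulic diameter D_h = 4A/P = D_o - D_i = 0.0903 - 0.0374 = 0.0529 m.
Re = ρVD_h/μ = 1.13·10.8·0.0529/1.94e-05 = 3.328e+04.
ε/D_h = 3.8e-05/0.0529 = 0.000718; Haaland gives 1/√f = -1.8 log₁₀[7.58e-05+0.000207] = 6.386, so f = 0.02452.
ΔP = f(L/D_h)(ρV²/2) = 0.02452·114/0.0529·65.9 = 3482 Pa.

ΔP ≈ 3480 Pa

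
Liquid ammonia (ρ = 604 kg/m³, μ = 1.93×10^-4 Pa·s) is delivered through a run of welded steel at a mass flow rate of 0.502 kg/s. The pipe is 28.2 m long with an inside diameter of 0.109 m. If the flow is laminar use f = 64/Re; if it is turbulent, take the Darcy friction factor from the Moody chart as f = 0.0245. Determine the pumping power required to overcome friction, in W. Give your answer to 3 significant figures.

A = πD²/4 = π(0.109)²/4 = 0.009331 m²; mean velocity V = ṁ/(ρA) = 0.502/(604 · 0.009331) = 0.08907 m/s.
Reynolds number Re = ρVD/μ = 604 · 0.08907 · 0.109 / 0.000193 = 3.038e+04.
Re > 4000 → turbulent; use the Moody-chart value f = 0.0245.
Darcy-Weisbach: ΔP = f(L/D)(ρV²/2) = 0.0245·(28.2/0.109)·(604·0.08907²/2) = 0.0245·258.7·2.396 = 15.19 Pa.
Q = ṁ/ρ = 0.502/604 = 0.0008311 m³/s.
Pumping power P = QΔP = 0.0008311·15.19 = 0.01262 W = 0.0126 W.

P ≈ 0.0126 W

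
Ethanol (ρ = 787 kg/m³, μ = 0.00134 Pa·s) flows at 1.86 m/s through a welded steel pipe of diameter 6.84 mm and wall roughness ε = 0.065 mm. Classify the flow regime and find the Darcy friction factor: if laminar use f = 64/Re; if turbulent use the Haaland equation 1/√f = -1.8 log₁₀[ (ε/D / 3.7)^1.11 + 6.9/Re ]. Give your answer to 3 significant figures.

f ≈ 0.0441

Re = ρVD/μ = 787·1.86·0.00684/0.00134 = 7472.
Re > 4000 → turbulent. ε/D = 6.5e-05/0.00684 = 0.0095; Haaland: 1/√f = -1.8 log₁₀[0.00133 + 0.000923] = 4.764, so f = 0.04406.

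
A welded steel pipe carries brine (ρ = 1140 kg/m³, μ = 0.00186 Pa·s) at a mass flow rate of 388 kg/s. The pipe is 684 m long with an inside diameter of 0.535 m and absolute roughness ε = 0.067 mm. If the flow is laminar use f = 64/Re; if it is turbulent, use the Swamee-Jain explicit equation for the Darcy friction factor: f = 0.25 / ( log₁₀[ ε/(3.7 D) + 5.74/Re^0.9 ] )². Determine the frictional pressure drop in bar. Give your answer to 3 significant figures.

ΔP ≈ 0.247 bar

A = πD²/4 = π(0.535)²/4 = 0.2248 m²; mean velocity V = ṁ/(ρA) = 388/(1140 · 0.2248) = 1.514 m/s.
Reynolds number Re = ρVD/μ = 1140 · 1.514 · 0.535 / 0.00186 = 4.964e+05.
Re > 4000 → turbulent. Relative roughness ε/D = 6.7e-05/0.535 = 0.000125. Swamee-Jain: f = 0.25/(log₁₀[0.000125/3.7 + 5.74/4.964e+05^0.9])² = 0.25/(log₁₀[3.38e-05 + 4.29e-05])² = 0.25/(-4.115)² = 0.01476.
Darcy-Weisbach: ΔP = f(L/D)(ρV²/2) = 0.01476·(684/0.535)·(1140·1.514²/2) = 0.01476·1279·1307 = 2.466e+04 Pa.
ΔP = 2.466e+04 Pa = 0.247 bar.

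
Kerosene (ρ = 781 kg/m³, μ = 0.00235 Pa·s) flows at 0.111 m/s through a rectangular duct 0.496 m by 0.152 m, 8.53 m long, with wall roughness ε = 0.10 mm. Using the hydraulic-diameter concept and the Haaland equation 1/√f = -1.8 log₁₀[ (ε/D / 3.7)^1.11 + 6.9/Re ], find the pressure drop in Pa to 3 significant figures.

Hydraulic diameter D_h = 4A/P = 4·(0.496·0.152)/(2·(0.496+0.152)) = 0.3016/1.296 = 0.2327 m.
Re = ρVD_h/μ = 781·0.111·0.2327/0.00235 = 8584.
ε/D_h = 0.0001/0.2327 = 0.00043; Haaland gives 1/√f = -1.8 log₁₀[4.29e-05+0.000804] = 5.53, so f = 0.0327.
ΔP = f(L/D_h)(ρV²/2) = 0.0327·8.53/0.2327·4.811 = 5.767 Pa.

ΔP ≈ 5.77 Pa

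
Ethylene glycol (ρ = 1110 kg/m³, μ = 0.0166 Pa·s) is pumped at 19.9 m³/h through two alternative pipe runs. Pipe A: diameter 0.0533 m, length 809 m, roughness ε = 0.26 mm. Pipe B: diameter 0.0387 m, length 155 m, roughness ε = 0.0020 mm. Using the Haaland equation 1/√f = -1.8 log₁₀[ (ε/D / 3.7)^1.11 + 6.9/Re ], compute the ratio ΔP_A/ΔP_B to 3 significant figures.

Pipe A: V = Q/A = 0.005528/0.002231 = 2.477 m/s; Re = 8830; ε/D = 0.00488; Haaland → f = 0.03804; ΔP_A = f(L/D)(ρV²/2) = 1.967e+06 Pa.
Pipe B: V = Q/A = 0.005528/0.001176 = 4.699 m/s; Re = 1.216e+04; ε/D = 5.17e-05; Haaland → f = 0.02935; ΔP_B = f(L/D)(ρV²/2) = 1.441e+06 Pa.
ΔP_A/ΔP_B = 1.967e+06/1.441e+06 = 1.37.

ΔP_A/ΔP_B ≈ 1.37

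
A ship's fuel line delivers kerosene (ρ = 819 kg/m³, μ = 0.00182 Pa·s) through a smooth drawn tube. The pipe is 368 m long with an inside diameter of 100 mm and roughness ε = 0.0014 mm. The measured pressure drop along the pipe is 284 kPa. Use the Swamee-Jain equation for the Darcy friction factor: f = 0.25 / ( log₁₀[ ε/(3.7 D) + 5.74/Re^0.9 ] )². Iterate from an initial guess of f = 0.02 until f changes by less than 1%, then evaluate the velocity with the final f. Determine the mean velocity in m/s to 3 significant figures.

Rearranging Darcy-Weisbach: V = √(2·ΔP·D/(f·L·ρ)). With ε/D = 1.4e-06/0.1 = 1.4e-05, iterate starting from f = 0.02:
  f = 0.02 → V = √(2·2.84e+05·0.1/(0.02·368·819)) = 3.07 m/s; Re = ρVD/μ = 1.381e+05; f → 0.01682
  f = 0.01682 → V = 3.347 m/s; Re = 1.506e+05; f → 0.01654
  f = 0.01654 → V = 3.376 m/s; Re = 1.519e+05; f → 0.01651
Converged (Δf/f < 1%). With the final f = 0.01651: V = √(2·2.84e+05·0.1/(0.01651·368·819)) = 3.379 m/s.

V ≈ 3.38 m/s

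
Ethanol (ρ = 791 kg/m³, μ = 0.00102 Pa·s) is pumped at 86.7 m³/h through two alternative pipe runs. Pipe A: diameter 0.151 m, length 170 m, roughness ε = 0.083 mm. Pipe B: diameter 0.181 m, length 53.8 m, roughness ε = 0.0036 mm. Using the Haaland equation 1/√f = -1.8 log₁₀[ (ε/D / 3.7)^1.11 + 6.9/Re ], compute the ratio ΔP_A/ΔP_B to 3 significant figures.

Pipe A: V = Q/A = 0.02408/0.01791 = 1.345 m/s; Re = 1.575e+05; ε/D = 0.00055; Haaland → f = 0.0193; ΔP_A = f(L/D)(ρV²/2) = 1.554e+04 Pa.
Pipe B: V = Q/A = 0.02408/0.02573 = 0.936 m/s; Re = 1.314e+05; ε/D = 1.99e-05; Haaland → f = 0.01694; ΔP_B = f(L/D)(ρV²/2) = 1745 Pa.
ΔP_A/ΔP_B = 1.554e+04/1745 = 8.91.

ΔP_A/ΔP_B ≈ 8.91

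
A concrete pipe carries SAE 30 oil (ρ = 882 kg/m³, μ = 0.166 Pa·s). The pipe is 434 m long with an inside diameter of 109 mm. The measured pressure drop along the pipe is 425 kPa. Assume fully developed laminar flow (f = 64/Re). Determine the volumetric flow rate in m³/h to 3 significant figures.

Q ≈ 73.6 m³/h

For laminar flow, f = 64/Re with Re = ρVD/μ, so Darcy-Weisbach reduces to ΔP = 32μLV/D². Solving for V: V = ΔP·D²/(32μL) = 4.25e+05·(0.109)²/(32·0.166·434) = 2.19 m/s.
Check: Re = ρVD/μ = 882·2.19·0.109/0.166 = 1268 < 2300, so the laminar assumption holds.
Q = V·A = 2.19·(π/4·0.109²) = 0.02044 m³/s = 73.6 m³/h.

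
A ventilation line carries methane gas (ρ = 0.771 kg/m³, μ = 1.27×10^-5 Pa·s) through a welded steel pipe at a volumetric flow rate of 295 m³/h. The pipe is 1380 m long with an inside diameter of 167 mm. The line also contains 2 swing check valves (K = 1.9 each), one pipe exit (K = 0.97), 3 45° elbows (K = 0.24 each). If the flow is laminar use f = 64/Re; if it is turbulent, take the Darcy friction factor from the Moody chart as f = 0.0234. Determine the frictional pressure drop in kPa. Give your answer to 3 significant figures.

Q = 295 m³/h = 295/3600 = 0.08194 m³/s.
Cross-sectional area A = πD²/4 = π(0.167)²/4 = 0.0219 m²; mean velocity V = Q/A = 0.08194/0.0219 = 3.741 m/s.
Reynolds number Re = ρVD/μ = 0.771 · 3.741 · 0.167 / 1.27e-05 = 3.793e+04.
Re > 4000 → turbulent; use the Moody-chart value f = 0.0234.
Total minor-loss coefficient ΣK = 2·1.9 + 1·0.97 + 3·0.24 = 5.49.
ΔP = [f·L/D + ΣK]·(ρV²/2) = [0.0234·1380/0.167 + 5.49]·(0.771·3.741²/2) = [193.4 + 5.49]·5.395 = 1073 Pa.
ΔP = 1073 Pa = 1.07 kPa.

ΔP ≈ 1.07 kPa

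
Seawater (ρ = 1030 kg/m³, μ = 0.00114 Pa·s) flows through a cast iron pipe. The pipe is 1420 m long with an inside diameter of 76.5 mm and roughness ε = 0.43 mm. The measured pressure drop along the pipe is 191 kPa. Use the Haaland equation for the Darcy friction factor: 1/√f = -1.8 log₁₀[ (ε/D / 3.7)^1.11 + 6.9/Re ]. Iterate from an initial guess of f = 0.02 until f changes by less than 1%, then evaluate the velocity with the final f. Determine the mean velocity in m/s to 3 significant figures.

Rearranging Darcy-Weisbach: V = √(2·ΔP·D/(f·L·ρ)). With ε/D = 0.00043/0.0765 = 0.00562, iterate starting from f = 0.02:
  f = 0.02 → V = √(2·1.91e+05·0.0765/(0.02·1420·1030)) = 0.9995 m/s; Re = ρVD/μ = 6.908e+04; f → 0.03267
  f = 0.03267 → V = 0.7821 m/s; Re = 5.405e+04; f → 0.03297
Converged (Δf/f < 1%). With the final f = 0.03297: V = √(2·1.91e+05·0.0765/(0.03297·1420·1030)) = 0.7785 m/s.

V ≈ 0.778 m/s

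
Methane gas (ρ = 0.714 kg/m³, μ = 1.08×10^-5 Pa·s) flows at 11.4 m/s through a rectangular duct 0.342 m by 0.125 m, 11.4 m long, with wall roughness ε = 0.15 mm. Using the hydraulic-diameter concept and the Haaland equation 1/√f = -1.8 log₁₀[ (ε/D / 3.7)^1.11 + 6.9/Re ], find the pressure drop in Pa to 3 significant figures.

Hydraulic diameter D_h = 4A/P = 4·(0.342·0.125)/(2·(0.342+0.125)) = 0.171/0.934 = 0.1831 m.
Re = ρVD_h/μ = 0.714·11.4·0.1831/1.08e-05 = 1.38e+05.
ε/D_h = 0.00015/0.1831 = 0.000819; Haaland gives 1/√f = -1.8 log₁₀[8.77e-05+5e-05] = 6.95, so f = 0.02071.
ΔP = f(L/D_h)(ρV²/2) = 0.02071·11.4/0.1831·46.4 = 59.81 Pa.

ΔP ≈ 59.8 Pa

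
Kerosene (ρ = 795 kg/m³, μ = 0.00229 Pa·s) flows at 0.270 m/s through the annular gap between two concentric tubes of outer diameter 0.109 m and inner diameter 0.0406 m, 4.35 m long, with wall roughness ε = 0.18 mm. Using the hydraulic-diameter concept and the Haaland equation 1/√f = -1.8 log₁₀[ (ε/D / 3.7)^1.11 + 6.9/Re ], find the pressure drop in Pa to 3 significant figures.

Hydraulic diameter D_h = 4A/P = D_o - D_i = 0.109 - 0.0406 = 0.0684 m.
Re = ρVD_h/μ = 795·0.27·0.0684/0.00229 = 6411.
ε/D_h = 0.00018/0.0684 = 0.00263; Haaland gives 1/√f = -1.8 log₁₀[0.00032+0.00108] = 5.139, so f = 0.03787.
ΔP = f(L/D_h)(ρV²/2) = 0.03787·4.35/0.0684·28.98 = 69.79 Pa.

ΔP ≈ 69.8 Pa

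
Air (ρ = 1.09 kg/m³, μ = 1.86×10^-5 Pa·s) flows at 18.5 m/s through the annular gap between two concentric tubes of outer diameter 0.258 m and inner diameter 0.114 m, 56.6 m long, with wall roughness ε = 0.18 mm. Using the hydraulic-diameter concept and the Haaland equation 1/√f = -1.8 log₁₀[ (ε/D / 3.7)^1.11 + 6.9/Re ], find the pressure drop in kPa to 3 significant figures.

ΔP ≈ 1.62 kPa

Hydraulic diameter D_h = 4A/P = D_o - D_i = 0.258 - 0.114 = 0.144 m.
Re = ρVD_h/μ = 1.09·18.5·0.144/1.86e-05 = 1.561e+05.
ε/D_h = 0.00018/0.144 = 0.00125; Haaland gives 1/√f = -1.8 log₁₀[0.00014+4.42e-05] = 6.721, so f = 0.02213.
ΔP = f(L/D_h)(ρV²/2) = 0.02213·56.6/0.144·186.5 = 1623 Pa.
ΔP = 1.62 kPa.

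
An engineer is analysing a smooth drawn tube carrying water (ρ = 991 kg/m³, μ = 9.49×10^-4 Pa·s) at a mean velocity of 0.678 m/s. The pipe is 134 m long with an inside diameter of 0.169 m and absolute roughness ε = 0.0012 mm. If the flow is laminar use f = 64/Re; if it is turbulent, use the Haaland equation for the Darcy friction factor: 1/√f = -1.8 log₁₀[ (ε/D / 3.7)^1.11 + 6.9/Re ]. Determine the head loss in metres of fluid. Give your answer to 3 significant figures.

h_f ≈ 0.320 m

Reynolds number Re = ρVD/μ = 991 · 0.678 · 0.169 / 0.000949 = 1.197e+05.
Re > 4000 → turbulent. Relative roughness ε/D = 1.2e-06/0.169 = 7.1e-06. Haaland: 1/√f = -1.8 log₁₀[(7.1e-06/3.7)^1.11 + 6.9/1.197e+05] = -1.8 log₁₀[4.51e-07 + 5.77e-05] = 7.624, so f = 0.0172.
Darcy-Weisbach: ΔP = f(L/D)(ρV²/2) = 0.0172·(134/0.169)·(991·0.678²/2) = 0.0172·792.9·227.8 = 3107 Pa.
Head loss h_f = ΔP/(ρg) = 3107/(991·9.81) = 0.320 m.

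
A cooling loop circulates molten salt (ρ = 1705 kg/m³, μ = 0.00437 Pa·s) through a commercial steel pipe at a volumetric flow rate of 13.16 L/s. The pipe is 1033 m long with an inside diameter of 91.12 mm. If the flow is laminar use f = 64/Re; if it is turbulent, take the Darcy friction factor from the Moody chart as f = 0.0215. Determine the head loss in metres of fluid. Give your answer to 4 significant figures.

h_f ≈ 50.59 m

Q = 13.16 L/s = 13.16/1000 = 0.01316 m³/s.
Cross-sectional area A = πD²/4 = π(0.09112)²/4 = 0.006521 m²; mean velocity V = Q/A = 0.01316/0.006521 = 2.018 m/s.
Reynolds number Re = ρVD/μ = 1705 · 2.018 · 0.09112 / 0.00437 = 7.175e+04.
Re > 4000 → turbulent; use the Moody-chart value f = 0.0215.
Darcy-Weisbach: ΔP = f(L/D)(ρV²/2) = 0.0215·(1033/0.09112)·(1705·2.018²/2) = 0.0215·1.134e+04·3472 = 8.462e+05 Pa.
Head loss h_f = ΔP/(ρg) = 8.462e+05/(1705·9.81) = 50.59 m.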